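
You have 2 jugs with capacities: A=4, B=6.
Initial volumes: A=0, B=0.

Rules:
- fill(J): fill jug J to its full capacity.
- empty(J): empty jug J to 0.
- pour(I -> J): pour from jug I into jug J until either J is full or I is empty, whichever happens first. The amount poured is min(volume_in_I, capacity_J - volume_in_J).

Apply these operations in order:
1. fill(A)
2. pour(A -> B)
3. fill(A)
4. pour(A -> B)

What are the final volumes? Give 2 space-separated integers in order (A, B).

Step 1: fill(A) -> (A=4 B=0)
Step 2: pour(A -> B) -> (A=0 B=4)
Step 3: fill(A) -> (A=4 B=4)
Step 4: pour(A -> B) -> (A=2 B=6)

Answer: 2 6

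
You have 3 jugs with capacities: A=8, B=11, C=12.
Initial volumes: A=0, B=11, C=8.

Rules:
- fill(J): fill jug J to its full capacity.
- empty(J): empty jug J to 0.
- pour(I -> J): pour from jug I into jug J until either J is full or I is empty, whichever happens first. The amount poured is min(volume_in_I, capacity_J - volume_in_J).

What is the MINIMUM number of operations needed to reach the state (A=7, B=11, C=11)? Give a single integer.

Answer: 6

Derivation:
BFS from (A=0, B=11, C=8). One shortest path:
  1. pour(B -> C) -> (A=0 B=7 C=12)
  2. empty(C) -> (A=0 B=7 C=0)
  3. pour(B -> A) -> (A=7 B=0 C=0)
  4. fill(B) -> (A=7 B=11 C=0)
  5. pour(B -> C) -> (A=7 B=0 C=11)
  6. fill(B) -> (A=7 B=11 C=11)
Reached target in 6 moves.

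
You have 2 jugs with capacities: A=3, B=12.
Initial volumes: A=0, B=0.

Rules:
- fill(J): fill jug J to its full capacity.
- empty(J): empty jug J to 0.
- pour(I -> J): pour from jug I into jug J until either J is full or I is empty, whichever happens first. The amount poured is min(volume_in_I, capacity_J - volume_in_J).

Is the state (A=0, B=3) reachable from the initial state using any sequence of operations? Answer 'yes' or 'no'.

BFS from (A=0, B=0):
  1. fill(A) -> (A=3 B=0)
  2. pour(A -> B) -> (A=0 B=3)
Target reached → yes.

Answer: yes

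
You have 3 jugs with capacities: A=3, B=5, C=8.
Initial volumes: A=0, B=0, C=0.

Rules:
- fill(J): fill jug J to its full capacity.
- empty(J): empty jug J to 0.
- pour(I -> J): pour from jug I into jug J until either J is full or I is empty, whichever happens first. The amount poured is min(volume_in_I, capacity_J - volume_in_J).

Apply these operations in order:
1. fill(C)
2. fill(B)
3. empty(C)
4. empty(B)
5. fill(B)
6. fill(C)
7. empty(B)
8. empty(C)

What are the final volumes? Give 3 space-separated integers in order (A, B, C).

Step 1: fill(C) -> (A=0 B=0 C=8)
Step 2: fill(B) -> (A=0 B=5 C=8)
Step 3: empty(C) -> (A=0 B=5 C=0)
Step 4: empty(B) -> (A=0 B=0 C=0)
Step 5: fill(B) -> (A=0 B=5 C=0)
Step 6: fill(C) -> (A=0 B=5 C=8)
Step 7: empty(B) -> (A=0 B=0 C=8)
Step 8: empty(C) -> (A=0 B=0 C=0)

Answer: 0 0 0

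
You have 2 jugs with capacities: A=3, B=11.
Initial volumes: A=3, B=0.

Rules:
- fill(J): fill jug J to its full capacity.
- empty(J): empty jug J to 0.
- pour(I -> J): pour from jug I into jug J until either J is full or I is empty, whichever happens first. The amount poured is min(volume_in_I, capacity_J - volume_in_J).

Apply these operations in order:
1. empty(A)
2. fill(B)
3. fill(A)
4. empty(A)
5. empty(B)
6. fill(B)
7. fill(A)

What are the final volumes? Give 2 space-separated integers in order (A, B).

Answer: 3 11

Derivation:
Step 1: empty(A) -> (A=0 B=0)
Step 2: fill(B) -> (A=0 B=11)
Step 3: fill(A) -> (A=3 B=11)
Step 4: empty(A) -> (A=0 B=11)
Step 5: empty(B) -> (A=0 B=0)
Step 6: fill(B) -> (A=0 B=11)
Step 7: fill(A) -> (A=3 B=11)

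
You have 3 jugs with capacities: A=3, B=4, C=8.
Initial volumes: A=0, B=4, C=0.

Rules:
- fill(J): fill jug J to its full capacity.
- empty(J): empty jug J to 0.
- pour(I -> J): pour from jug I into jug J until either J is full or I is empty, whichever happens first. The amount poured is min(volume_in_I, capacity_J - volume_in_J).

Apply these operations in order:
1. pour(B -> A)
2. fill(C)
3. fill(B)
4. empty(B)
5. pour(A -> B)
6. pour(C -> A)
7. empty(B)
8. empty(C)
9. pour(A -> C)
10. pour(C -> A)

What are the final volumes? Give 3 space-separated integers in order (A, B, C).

Step 1: pour(B -> A) -> (A=3 B=1 C=0)
Step 2: fill(C) -> (A=3 B=1 C=8)
Step 3: fill(B) -> (A=3 B=4 C=8)
Step 4: empty(B) -> (A=3 B=0 C=8)
Step 5: pour(A -> B) -> (A=0 B=3 C=8)
Step 6: pour(C -> A) -> (A=3 B=3 C=5)
Step 7: empty(B) -> (A=3 B=0 C=5)
Step 8: empty(C) -> (A=3 B=0 C=0)
Step 9: pour(A -> C) -> (A=0 B=0 C=3)
Step 10: pour(C -> A) -> (A=3 B=0 C=0)

Answer: 3 0 0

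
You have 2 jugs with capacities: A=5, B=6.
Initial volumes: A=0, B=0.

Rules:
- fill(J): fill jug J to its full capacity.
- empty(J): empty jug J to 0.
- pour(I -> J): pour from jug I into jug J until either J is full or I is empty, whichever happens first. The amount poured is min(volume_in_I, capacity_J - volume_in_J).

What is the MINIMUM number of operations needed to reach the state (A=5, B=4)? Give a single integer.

BFS from (A=0, B=0). One shortest path:
  1. fill(A) -> (A=5 B=0)
  2. pour(A -> B) -> (A=0 B=5)
  3. fill(A) -> (A=5 B=5)
  4. pour(A -> B) -> (A=4 B=6)
  5. empty(B) -> (A=4 B=0)
  6. pour(A -> B) -> (A=0 B=4)
  7. fill(A) -> (A=5 B=4)
Reached target in 7 moves.

Answer: 7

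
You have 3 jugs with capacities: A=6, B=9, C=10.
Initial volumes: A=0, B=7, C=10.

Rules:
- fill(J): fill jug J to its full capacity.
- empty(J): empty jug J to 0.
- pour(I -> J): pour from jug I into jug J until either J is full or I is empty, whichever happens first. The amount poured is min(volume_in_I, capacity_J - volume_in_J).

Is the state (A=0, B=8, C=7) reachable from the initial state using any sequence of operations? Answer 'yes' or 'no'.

Answer: yes

Derivation:
BFS from (A=0, B=7, C=10):
  1. fill(A) -> (A=6 B=7 C=10)
  2. fill(B) -> (A=6 B=9 C=10)
  3. empty(C) -> (A=6 B=9 C=0)
  4. pour(B -> C) -> (A=6 B=0 C=9)
  5. pour(A -> C) -> (A=5 B=0 C=10)
  6. pour(C -> B) -> (A=5 B=9 C=1)
  7. pour(B -> A) -> (A=6 B=8 C=1)
  8. pour(A -> C) -> (A=0 B=8 C=7)
Target reached → yes.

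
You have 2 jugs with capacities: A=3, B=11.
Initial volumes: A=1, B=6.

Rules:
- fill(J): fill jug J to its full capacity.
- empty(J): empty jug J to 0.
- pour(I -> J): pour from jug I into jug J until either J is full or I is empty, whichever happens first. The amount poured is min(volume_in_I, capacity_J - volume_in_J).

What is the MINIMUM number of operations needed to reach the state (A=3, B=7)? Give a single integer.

BFS from (A=1, B=6). One shortest path:
  1. pour(A -> B) -> (A=0 B=7)
  2. fill(A) -> (A=3 B=7)
Reached target in 2 moves.

Answer: 2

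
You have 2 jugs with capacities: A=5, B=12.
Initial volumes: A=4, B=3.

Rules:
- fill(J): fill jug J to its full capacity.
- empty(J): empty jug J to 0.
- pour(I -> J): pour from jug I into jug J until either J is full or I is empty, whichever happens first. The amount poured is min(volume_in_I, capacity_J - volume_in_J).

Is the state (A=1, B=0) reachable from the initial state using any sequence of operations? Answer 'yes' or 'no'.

BFS from (A=4, B=3):
  1. fill(A) -> (A=5 B=3)
  2. pour(A -> B) -> (A=0 B=8)
  3. fill(A) -> (A=5 B=8)
  4. pour(A -> B) -> (A=1 B=12)
  5. empty(B) -> (A=1 B=0)
Target reached → yes.

Answer: yes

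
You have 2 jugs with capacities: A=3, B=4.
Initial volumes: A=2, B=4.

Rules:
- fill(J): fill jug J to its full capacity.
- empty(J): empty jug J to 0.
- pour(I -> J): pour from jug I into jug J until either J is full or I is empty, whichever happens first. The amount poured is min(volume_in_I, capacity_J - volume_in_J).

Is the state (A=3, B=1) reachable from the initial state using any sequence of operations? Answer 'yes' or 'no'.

Answer: yes

Derivation:
BFS from (A=2, B=4):
  1. empty(A) -> (A=0 B=4)
  2. pour(B -> A) -> (A=3 B=1)
Target reached → yes.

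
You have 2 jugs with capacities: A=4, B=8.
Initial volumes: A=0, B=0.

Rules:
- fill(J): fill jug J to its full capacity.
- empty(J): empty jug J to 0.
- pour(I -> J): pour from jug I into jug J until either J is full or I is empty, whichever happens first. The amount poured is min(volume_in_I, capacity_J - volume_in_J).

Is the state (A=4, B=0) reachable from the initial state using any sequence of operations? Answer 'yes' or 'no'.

Answer: yes

Derivation:
BFS from (A=0, B=0):
  1. fill(A) -> (A=4 B=0)
Target reached → yes.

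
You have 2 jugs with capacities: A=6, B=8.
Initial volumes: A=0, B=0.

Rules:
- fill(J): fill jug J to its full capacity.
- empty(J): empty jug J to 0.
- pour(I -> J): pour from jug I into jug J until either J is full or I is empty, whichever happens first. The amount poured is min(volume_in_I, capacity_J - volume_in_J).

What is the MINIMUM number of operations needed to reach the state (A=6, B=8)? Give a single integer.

Answer: 2

Derivation:
BFS from (A=0, B=0). One shortest path:
  1. fill(A) -> (A=6 B=0)
  2. fill(B) -> (A=6 B=8)
Reached target in 2 moves.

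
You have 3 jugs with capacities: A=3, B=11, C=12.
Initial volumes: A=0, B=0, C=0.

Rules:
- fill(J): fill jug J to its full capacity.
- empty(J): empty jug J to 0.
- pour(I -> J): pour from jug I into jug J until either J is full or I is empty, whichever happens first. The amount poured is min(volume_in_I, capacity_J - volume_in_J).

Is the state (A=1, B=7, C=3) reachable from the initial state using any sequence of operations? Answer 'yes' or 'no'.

BFS explored all 404 reachable states.
Reachable set includes: (0,0,0), (0,0,1), (0,0,2), (0,0,3), (0,0,4), (0,0,5), (0,0,6), (0,0,7), (0,0,8), (0,0,9), (0,0,10), (0,0,11) ...
Target (A=1, B=7, C=3) not in reachable set → no.

Answer: no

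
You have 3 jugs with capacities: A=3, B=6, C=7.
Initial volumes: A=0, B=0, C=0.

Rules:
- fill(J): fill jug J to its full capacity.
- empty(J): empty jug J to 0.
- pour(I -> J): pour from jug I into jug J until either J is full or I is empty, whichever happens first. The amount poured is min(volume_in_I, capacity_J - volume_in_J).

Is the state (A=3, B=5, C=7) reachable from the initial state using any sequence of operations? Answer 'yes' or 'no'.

BFS from (A=0, B=0, C=0):
  1. fill(A) -> (A=3 B=0 C=0)
  2. fill(B) -> (A=3 B=6 C=0)
  3. pour(B -> C) -> (A=3 B=0 C=6)
  4. fill(B) -> (A=3 B=6 C=6)
  5. pour(B -> C) -> (A=3 B=5 C=7)
Target reached → yes.

Answer: yes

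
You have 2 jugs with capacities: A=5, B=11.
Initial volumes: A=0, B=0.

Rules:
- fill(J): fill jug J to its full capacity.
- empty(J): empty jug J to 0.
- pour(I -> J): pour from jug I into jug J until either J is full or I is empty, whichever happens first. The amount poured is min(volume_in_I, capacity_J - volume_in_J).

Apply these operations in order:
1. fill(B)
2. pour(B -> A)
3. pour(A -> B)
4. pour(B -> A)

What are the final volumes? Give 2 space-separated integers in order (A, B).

Answer: 5 6

Derivation:
Step 1: fill(B) -> (A=0 B=11)
Step 2: pour(B -> A) -> (A=5 B=6)
Step 3: pour(A -> B) -> (A=0 B=11)
Step 4: pour(B -> A) -> (A=5 B=6)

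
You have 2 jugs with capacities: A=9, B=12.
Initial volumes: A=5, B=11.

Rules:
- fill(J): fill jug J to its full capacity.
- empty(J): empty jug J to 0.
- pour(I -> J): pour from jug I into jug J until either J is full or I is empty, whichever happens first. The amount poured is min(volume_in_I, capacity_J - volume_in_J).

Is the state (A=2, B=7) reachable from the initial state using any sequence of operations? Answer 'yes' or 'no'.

BFS explored all 43 reachable states.
Reachable set includes: (0,0), (0,1), (0,2), (0,3), (0,4), (0,5), (0,6), (0,7), (0,8), (0,9), (0,10), (0,11) ...
Target (A=2, B=7) not in reachable set → no.

Answer: no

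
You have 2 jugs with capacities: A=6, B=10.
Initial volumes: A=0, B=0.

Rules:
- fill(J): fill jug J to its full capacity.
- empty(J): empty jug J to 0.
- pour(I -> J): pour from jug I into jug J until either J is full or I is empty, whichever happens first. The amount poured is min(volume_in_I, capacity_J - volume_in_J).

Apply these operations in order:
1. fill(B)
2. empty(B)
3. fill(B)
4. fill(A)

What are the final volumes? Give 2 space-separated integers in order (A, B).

Answer: 6 10

Derivation:
Step 1: fill(B) -> (A=0 B=10)
Step 2: empty(B) -> (A=0 B=0)
Step 3: fill(B) -> (A=0 B=10)
Step 4: fill(A) -> (A=6 B=10)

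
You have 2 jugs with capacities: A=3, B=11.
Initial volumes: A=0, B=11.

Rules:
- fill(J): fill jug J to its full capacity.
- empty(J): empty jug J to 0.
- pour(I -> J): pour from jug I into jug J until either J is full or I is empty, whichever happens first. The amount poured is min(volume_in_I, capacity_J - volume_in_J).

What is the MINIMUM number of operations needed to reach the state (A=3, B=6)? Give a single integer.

Answer: 6

Derivation:
BFS from (A=0, B=11). One shortest path:
  1. fill(A) -> (A=3 B=11)
  2. empty(B) -> (A=3 B=0)
  3. pour(A -> B) -> (A=0 B=3)
  4. fill(A) -> (A=3 B=3)
  5. pour(A -> B) -> (A=0 B=6)
  6. fill(A) -> (A=3 B=6)
Reached target in 6 moves.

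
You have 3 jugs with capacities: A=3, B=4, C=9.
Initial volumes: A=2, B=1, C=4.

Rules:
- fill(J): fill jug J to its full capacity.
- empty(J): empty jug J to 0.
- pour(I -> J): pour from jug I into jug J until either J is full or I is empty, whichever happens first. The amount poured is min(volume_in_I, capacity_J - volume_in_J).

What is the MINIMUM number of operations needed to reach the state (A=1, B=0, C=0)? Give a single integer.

Answer: 3

Derivation:
BFS from (A=2, B=1, C=4). One shortest path:
  1. empty(A) -> (A=0 B=1 C=4)
  2. empty(C) -> (A=0 B=1 C=0)
  3. pour(B -> A) -> (A=1 B=0 C=0)
Reached target in 3 moves.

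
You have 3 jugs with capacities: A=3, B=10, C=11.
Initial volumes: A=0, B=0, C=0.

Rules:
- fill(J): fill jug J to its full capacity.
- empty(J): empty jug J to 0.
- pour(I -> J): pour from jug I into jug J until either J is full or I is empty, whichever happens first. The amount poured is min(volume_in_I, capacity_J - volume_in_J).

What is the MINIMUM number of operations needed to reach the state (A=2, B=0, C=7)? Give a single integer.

BFS from (A=0, B=0, C=0). One shortest path:
  1. fill(B) -> (A=0 B=10 C=0)
  2. pour(B -> C) -> (A=0 B=0 C=10)
  3. fill(B) -> (A=0 B=10 C=10)
  4. pour(B -> A) -> (A=3 B=7 C=10)
  5. pour(A -> C) -> (A=2 B=7 C=11)
  6. empty(C) -> (A=2 B=7 C=0)
  7. pour(B -> C) -> (A=2 B=0 C=7)
Reached target in 7 moves.

Answer: 7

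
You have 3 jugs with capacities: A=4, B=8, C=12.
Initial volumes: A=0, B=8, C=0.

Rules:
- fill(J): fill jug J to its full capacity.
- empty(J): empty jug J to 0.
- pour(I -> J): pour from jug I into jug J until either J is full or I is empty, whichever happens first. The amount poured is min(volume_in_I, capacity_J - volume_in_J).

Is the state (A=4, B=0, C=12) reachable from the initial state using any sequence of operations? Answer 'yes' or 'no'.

BFS from (A=0, B=8, C=0):
  1. fill(A) -> (A=4 B=8 C=0)
  2. empty(B) -> (A=4 B=0 C=0)
  3. fill(C) -> (A=4 B=0 C=12)
Target reached → yes.

Answer: yes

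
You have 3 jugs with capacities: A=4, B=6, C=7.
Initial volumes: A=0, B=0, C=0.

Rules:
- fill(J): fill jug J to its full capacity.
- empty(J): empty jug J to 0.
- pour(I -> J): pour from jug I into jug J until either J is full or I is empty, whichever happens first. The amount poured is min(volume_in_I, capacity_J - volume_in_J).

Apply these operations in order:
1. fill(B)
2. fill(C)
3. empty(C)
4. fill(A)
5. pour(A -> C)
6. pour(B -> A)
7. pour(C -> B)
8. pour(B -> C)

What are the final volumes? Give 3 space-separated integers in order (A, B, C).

Step 1: fill(B) -> (A=0 B=6 C=0)
Step 2: fill(C) -> (A=0 B=6 C=7)
Step 3: empty(C) -> (A=0 B=6 C=0)
Step 4: fill(A) -> (A=4 B=6 C=0)
Step 5: pour(A -> C) -> (A=0 B=6 C=4)
Step 6: pour(B -> A) -> (A=4 B=2 C=4)
Step 7: pour(C -> B) -> (A=4 B=6 C=0)
Step 8: pour(B -> C) -> (A=4 B=0 C=6)

Answer: 4 0 6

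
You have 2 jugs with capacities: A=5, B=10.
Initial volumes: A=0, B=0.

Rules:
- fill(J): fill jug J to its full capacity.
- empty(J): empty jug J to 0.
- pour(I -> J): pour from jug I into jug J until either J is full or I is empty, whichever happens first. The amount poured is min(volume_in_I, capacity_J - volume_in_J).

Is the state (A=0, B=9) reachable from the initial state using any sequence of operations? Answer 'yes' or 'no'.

BFS explored all 6 reachable states.
Reachable set includes: (0,0), (0,5), (0,10), (5,0), (5,5), (5,10)
Target (A=0, B=9) not in reachable set → no.

Answer: no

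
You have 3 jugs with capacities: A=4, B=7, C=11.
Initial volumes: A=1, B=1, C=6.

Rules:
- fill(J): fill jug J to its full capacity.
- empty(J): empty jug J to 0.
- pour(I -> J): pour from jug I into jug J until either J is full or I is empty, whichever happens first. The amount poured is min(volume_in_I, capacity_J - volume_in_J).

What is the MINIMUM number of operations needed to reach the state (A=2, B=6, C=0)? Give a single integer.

Answer: 2

Derivation:
BFS from (A=1, B=1, C=6). One shortest path:
  1. pour(B -> A) -> (A=2 B=0 C=6)
  2. pour(C -> B) -> (A=2 B=6 C=0)
Reached target in 2 moves.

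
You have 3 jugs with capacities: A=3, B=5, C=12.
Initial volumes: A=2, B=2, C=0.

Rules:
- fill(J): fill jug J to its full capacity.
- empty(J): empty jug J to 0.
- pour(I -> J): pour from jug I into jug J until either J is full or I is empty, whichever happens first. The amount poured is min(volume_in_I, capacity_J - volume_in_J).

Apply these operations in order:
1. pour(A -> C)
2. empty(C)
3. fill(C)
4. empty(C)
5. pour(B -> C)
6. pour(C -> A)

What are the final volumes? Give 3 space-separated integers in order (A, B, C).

Answer: 2 0 0

Derivation:
Step 1: pour(A -> C) -> (A=0 B=2 C=2)
Step 2: empty(C) -> (A=0 B=2 C=0)
Step 3: fill(C) -> (A=0 B=2 C=12)
Step 4: empty(C) -> (A=0 B=2 C=0)
Step 5: pour(B -> C) -> (A=0 B=0 C=2)
Step 6: pour(C -> A) -> (A=2 B=0 C=0)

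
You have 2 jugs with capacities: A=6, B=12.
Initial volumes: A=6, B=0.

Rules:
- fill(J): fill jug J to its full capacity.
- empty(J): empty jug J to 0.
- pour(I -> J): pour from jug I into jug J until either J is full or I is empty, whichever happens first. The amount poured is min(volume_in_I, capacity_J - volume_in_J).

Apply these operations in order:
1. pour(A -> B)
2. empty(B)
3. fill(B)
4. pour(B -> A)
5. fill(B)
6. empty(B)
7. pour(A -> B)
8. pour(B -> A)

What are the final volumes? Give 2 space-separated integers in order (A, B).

Step 1: pour(A -> B) -> (A=0 B=6)
Step 2: empty(B) -> (A=0 B=0)
Step 3: fill(B) -> (A=0 B=12)
Step 4: pour(B -> A) -> (A=6 B=6)
Step 5: fill(B) -> (A=6 B=12)
Step 6: empty(B) -> (A=6 B=0)
Step 7: pour(A -> B) -> (A=0 B=6)
Step 8: pour(B -> A) -> (A=6 B=0)

Answer: 6 0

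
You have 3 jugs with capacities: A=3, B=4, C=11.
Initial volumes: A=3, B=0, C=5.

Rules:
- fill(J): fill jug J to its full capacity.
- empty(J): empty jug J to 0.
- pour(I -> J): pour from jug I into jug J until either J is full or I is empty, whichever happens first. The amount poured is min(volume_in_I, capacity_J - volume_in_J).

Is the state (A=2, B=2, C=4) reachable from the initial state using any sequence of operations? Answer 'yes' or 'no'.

Answer: no

Derivation:
BFS explored all 180 reachable states.
Reachable set includes: (0,0,0), (0,0,1), (0,0,2), (0,0,3), (0,0,4), (0,0,5), (0,0,6), (0,0,7), (0,0,8), (0,0,9), (0,0,10), (0,0,11) ...
Target (A=2, B=2, C=4) not in reachable set → no.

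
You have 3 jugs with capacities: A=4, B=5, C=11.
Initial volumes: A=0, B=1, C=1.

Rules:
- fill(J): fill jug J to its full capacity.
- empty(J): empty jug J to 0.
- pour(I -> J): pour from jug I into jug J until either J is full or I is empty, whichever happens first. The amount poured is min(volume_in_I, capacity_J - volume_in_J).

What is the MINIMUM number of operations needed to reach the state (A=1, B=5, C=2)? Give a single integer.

Answer: 5

Derivation:
BFS from (A=0, B=1, C=1). One shortest path:
  1. fill(C) -> (A=0 B=1 C=11)
  2. pour(C -> A) -> (A=4 B=1 C=7)
  3. empty(A) -> (A=0 B=1 C=7)
  4. pour(B -> A) -> (A=1 B=0 C=7)
  5. pour(C -> B) -> (A=1 B=5 C=2)
Reached target in 5 moves.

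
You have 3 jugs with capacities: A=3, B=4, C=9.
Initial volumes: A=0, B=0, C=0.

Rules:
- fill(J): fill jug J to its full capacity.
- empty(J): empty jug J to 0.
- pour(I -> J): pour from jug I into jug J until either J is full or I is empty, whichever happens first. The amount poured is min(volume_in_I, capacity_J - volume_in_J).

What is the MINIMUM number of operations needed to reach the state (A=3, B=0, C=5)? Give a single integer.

Answer: 4

Derivation:
BFS from (A=0, B=0, C=0). One shortest path:
  1. fill(A) -> (A=3 B=0 C=0)
  2. fill(C) -> (A=3 B=0 C=9)
  3. pour(C -> B) -> (A=3 B=4 C=5)
  4. empty(B) -> (A=3 B=0 C=5)
Reached target in 4 moves.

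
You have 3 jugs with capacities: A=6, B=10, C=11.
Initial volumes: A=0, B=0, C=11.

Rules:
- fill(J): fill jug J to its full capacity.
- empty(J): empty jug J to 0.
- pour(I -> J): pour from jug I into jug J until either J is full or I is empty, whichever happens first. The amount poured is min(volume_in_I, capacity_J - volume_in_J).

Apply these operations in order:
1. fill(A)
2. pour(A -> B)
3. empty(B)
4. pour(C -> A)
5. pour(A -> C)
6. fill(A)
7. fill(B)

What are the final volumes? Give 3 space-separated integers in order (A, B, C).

Answer: 6 10 11

Derivation:
Step 1: fill(A) -> (A=6 B=0 C=11)
Step 2: pour(A -> B) -> (A=0 B=6 C=11)
Step 3: empty(B) -> (A=0 B=0 C=11)
Step 4: pour(C -> A) -> (A=6 B=0 C=5)
Step 5: pour(A -> C) -> (A=0 B=0 C=11)
Step 6: fill(A) -> (A=6 B=0 C=11)
Step 7: fill(B) -> (A=6 B=10 C=11)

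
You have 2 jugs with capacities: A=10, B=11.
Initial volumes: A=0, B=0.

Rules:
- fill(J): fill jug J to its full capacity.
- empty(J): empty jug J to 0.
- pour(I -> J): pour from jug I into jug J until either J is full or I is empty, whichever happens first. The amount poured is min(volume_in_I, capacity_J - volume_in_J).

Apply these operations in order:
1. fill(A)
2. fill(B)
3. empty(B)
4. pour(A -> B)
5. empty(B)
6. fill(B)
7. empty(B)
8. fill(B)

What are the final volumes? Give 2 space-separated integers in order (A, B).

Answer: 0 11

Derivation:
Step 1: fill(A) -> (A=10 B=0)
Step 2: fill(B) -> (A=10 B=11)
Step 3: empty(B) -> (A=10 B=0)
Step 4: pour(A -> B) -> (A=0 B=10)
Step 5: empty(B) -> (A=0 B=0)
Step 6: fill(B) -> (A=0 B=11)
Step 7: empty(B) -> (A=0 B=0)
Step 8: fill(B) -> (A=0 B=11)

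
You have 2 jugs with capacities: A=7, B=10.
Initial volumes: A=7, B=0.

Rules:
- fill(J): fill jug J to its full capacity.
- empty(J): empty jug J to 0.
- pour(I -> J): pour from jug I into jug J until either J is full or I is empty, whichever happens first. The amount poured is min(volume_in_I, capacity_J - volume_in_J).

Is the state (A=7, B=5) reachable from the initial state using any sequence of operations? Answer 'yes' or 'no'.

Answer: yes

Derivation:
BFS from (A=7, B=0):
  1. pour(A -> B) -> (A=0 B=7)
  2. fill(A) -> (A=7 B=7)
  3. pour(A -> B) -> (A=4 B=10)
  4. empty(B) -> (A=4 B=0)
  5. pour(A -> B) -> (A=0 B=4)
  6. fill(A) -> (A=7 B=4)
  7. pour(A -> B) -> (A=1 B=10)
  8. empty(B) -> (A=1 B=0)
  9. pour(A -> B) -> (A=0 B=1)
  10. fill(A) -> (A=7 B=1)
  11. pour(A -> B) -> (A=0 B=8)
  12. fill(A) -> (A=7 B=8)
  13. pour(A -> B) -> (A=5 B=10)
  14. empty(B) -> (A=5 B=0)
  15. pour(A -> B) -> (A=0 B=5)
  16. fill(A) -> (A=7 B=5)
Target reached → yes.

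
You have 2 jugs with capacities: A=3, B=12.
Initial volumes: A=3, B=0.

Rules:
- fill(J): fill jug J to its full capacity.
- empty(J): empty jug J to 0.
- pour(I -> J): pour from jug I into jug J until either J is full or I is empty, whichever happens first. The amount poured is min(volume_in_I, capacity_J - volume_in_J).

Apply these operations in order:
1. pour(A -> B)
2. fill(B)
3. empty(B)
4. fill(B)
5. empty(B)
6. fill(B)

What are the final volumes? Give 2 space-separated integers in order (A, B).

Step 1: pour(A -> B) -> (A=0 B=3)
Step 2: fill(B) -> (A=0 B=12)
Step 3: empty(B) -> (A=0 B=0)
Step 4: fill(B) -> (A=0 B=12)
Step 5: empty(B) -> (A=0 B=0)
Step 6: fill(B) -> (A=0 B=12)

Answer: 0 12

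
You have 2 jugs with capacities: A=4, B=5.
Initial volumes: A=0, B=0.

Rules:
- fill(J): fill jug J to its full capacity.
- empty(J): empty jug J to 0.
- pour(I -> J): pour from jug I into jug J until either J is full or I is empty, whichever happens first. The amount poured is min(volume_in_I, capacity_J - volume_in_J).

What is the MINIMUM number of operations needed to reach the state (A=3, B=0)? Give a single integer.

BFS from (A=0, B=0). One shortest path:
  1. fill(A) -> (A=4 B=0)
  2. pour(A -> B) -> (A=0 B=4)
  3. fill(A) -> (A=4 B=4)
  4. pour(A -> B) -> (A=3 B=5)
  5. empty(B) -> (A=3 B=0)
Reached target in 5 moves.

Answer: 5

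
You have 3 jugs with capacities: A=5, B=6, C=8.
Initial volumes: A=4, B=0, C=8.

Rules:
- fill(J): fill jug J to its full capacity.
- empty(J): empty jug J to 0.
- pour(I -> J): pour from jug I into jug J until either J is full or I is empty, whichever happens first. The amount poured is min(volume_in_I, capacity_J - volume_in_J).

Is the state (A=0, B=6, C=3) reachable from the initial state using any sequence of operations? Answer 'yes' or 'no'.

Answer: yes

Derivation:
BFS from (A=4, B=0, C=8):
  1. empty(A) -> (A=0 B=0 C=8)
  2. fill(B) -> (A=0 B=6 C=8)
  3. pour(C -> A) -> (A=5 B=6 C=3)
  4. empty(A) -> (A=0 B=6 C=3)
Target reached → yes.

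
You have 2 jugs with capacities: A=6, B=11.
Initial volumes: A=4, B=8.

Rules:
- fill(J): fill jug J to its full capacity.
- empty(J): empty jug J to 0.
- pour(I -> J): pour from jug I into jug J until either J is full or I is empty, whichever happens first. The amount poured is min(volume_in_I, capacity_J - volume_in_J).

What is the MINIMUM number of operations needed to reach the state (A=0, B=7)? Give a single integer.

Answer: 5

Derivation:
BFS from (A=4, B=8). One shortest path:
  1. pour(A -> B) -> (A=1 B=11)
  2. empty(B) -> (A=1 B=0)
  3. pour(A -> B) -> (A=0 B=1)
  4. fill(A) -> (A=6 B=1)
  5. pour(A -> B) -> (A=0 B=7)
Reached target in 5 moves.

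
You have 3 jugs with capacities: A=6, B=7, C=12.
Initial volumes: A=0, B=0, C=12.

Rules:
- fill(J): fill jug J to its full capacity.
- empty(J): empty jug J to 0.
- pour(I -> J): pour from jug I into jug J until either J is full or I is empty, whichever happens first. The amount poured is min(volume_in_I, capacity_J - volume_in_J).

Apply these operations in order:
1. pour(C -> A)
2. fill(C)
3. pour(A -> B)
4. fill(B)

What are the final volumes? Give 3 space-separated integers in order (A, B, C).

Step 1: pour(C -> A) -> (A=6 B=0 C=6)
Step 2: fill(C) -> (A=6 B=0 C=12)
Step 3: pour(A -> B) -> (A=0 B=6 C=12)
Step 4: fill(B) -> (A=0 B=7 C=12)

Answer: 0 7 12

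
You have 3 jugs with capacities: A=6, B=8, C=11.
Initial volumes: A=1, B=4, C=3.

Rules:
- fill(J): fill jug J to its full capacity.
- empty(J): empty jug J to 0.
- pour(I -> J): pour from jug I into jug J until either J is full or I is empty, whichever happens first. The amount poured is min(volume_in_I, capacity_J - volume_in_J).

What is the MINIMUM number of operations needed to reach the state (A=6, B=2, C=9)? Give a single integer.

BFS from (A=1, B=4, C=3). One shortest path:
  1. fill(A) -> (A=6 B=4 C=3)
  2. fill(B) -> (A=6 B=8 C=3)
  3. pour(A -> C) -> (A=0 B=8 C=9)
  4. pour(B -> A) -> (A=6 B=2 C=9)
Reached target in 4 moves.

Answer: 4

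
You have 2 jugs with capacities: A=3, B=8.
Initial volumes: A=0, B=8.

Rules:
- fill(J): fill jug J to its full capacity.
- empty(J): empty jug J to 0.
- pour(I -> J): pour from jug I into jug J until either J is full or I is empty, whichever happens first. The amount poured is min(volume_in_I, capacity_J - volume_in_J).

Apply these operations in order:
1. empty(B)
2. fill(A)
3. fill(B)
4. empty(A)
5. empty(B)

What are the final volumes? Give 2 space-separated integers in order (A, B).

Step 1: empty(B) -> (A=0 B=0)
Step 2: fill(A) -> (A=3 B=0)
Step 3: fill(B) -> (A=3 B=8)
Step 4: empty(A) -> (A=0 B=8)
Step 5: empty(B) -> (A=0 B=0)

Answer: 0 0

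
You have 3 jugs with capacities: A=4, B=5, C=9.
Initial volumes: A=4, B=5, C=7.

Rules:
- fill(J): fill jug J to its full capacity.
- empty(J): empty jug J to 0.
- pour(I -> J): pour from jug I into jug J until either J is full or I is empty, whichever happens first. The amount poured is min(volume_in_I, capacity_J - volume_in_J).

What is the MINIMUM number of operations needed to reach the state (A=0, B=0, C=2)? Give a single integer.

BFS from (A=4, B=5, C=7). One shortest path:
  1. empty(A) -> (A=0 B=5 C=7)
  2. empty(B) -> (A=0 B=0 C=7)
  3. pour(C -> B) -> (A=0 B=5 C=2)
  4. empty(B) -> (A=0 B=0 C=2)
Reached target in 4 moves.

Answer: 4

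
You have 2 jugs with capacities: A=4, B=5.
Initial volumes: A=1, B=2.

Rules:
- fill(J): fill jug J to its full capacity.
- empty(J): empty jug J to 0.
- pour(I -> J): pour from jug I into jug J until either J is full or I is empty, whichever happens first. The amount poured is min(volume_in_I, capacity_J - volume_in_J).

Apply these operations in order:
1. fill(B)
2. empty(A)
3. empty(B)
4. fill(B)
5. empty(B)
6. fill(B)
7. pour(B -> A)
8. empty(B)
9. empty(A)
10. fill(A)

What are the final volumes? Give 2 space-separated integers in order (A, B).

Step 1: fill(B) -> (A=1 B=5)
Step 2: empty(A) -> (A=0 B=5)
Step 3: empty(B) -> (A=0 B=0)
Step 4: fill(B) -> (A=0 B=5)
Step 5: empty(B) -> (A=0 B=0)
Step 6: fill(B) -> (A=0 B=5)
Step 7: pour(B -> A) -> (A=4 B=1)
Step 8: empty(B) -> (A=4 B=0)
Step 9: empty(A) -> (A=0 B=0)
Step 10: fill(A) -> (A=4 B=0)

Answer: 4 0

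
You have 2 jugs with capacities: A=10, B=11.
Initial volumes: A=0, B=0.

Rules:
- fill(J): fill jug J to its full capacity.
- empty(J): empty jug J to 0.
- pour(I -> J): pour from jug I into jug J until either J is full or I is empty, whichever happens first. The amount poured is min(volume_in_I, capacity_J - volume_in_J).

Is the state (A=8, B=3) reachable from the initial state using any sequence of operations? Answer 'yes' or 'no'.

BFS explored all 42 reachable states.
Reachable set includes: (0,0), (0,1), (0,2), (0,3), (0,4), (0,5), (0,6), (0,7), (0,8), (0,9), (0,10), (0,11) ...
Target (A=8, B=3) not in reachable set → no.

Answer: no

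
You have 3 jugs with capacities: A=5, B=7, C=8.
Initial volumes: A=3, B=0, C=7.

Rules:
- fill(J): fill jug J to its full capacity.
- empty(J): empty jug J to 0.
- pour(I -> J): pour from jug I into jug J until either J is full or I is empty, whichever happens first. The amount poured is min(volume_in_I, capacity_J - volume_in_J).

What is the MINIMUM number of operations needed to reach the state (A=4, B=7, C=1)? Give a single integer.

BFS from (A=3, B=0, C=7). One shortest path:
  1. fill(A) -> (A=5 B=0 C=7)
  2. pour(A -> C) -> (A=4 B=0 C=8)
  3. pour(C -> B) -> (A=4 B=7 C=1)
Reached target in 3 moves.

Answer: 3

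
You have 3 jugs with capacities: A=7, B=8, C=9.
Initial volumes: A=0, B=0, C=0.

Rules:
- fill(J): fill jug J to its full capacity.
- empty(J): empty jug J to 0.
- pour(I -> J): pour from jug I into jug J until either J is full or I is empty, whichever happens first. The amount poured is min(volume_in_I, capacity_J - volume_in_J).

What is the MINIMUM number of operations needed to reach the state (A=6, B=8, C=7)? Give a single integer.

BFS from (A=0, B=0, C=0). One shortest path:
  1. fill(A) -> (A=7 B=0 C=0)
  2. pour(A -> B) -> (A=0 B=7 C=0)
  3. fill(A) -> (A=7 B=7 C=0)
  4. pour(A -> C) -> (A=0 B=7 C=7)
  5. fill(A) -> (A=7 B=7 C=7)
  6. pour(A -> B) -> (A=6 B=8 C=7)
Reached target in 6 moves.

Answer: 6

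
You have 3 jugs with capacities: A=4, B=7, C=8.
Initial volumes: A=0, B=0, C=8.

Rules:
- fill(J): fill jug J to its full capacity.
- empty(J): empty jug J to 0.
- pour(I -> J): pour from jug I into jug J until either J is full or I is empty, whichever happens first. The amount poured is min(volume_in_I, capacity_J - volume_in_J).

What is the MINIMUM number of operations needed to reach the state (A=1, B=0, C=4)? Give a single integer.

Answer: 5

Derivation:
BFS from (A=0, B=0, C=8). One shortest path:
  1. fill(A) -> (A=4 B=0 C=8)
  2. pour(A -> B) -> (A=0 B=4 C=8)
  3. pour(C -> A) -> (A=4 B=4 C=4)
  4. pour(A -> B) -> (A=1 B=7 C=4)
  5. empty(B) -> (A=1 B=0 C=4)
Reached target in 5 moves.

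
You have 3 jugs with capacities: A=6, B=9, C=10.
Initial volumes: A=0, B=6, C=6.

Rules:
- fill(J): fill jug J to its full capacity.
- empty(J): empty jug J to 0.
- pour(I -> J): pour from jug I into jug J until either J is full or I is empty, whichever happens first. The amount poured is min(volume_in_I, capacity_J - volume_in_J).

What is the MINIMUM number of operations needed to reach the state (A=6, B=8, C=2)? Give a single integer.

BFS from (A=0, B=6, C=6). One shortest path:
  1. pour(B -> C) -> (A=0 B=2 C=10)
  2. pour(C -> A) -> (A=6 B=2 C=4)
  3. empty(A) -> (A=0 B=2 C=4)
  4. pour(C -> A) -> (A=4 B=2 C=0)
  5. fill(C) -> (A=4 B=2 C=10)
  6. pour(C -> A) -> (A=6 B=2 C=8)
  7. pour(A -> B) -> (A=0 B=8 C=8)
  8. pour(C -> A) -> (A=6 B=8 C=2)
Reached target in 8 moves.

Answer: 8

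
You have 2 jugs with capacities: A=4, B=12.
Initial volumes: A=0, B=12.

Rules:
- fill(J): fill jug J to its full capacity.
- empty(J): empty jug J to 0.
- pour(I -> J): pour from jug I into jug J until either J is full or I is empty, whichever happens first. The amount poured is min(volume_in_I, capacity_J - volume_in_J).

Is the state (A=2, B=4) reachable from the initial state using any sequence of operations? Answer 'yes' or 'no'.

Answer: no

Derivation:
BFS explored all 8 reachable states.
Reachable set includes: (0,0), (0,4), (0,8), (0,12), (4,0), (4,4), (4,8), (4,12)
Target (A=2, B=4) not in reachable set → no.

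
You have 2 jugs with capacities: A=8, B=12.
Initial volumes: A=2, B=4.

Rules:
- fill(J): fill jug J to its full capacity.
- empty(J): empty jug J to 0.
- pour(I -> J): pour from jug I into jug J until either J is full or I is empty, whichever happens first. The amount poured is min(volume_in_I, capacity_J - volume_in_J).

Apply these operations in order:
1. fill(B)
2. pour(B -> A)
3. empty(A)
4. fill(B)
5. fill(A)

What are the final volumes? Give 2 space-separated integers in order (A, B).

Answer: 8 12

Derivation:
Step 1: fill(B) -> (A=2 B=12)
Step 2: pour(B -> A) -> (A=8 B=6)
Step 3: empty(A) -> (A=0 B=6)
Step 4: fill(B) -> (A=0 B=12)
Step 5: fill(A) -> (A=8 B=12)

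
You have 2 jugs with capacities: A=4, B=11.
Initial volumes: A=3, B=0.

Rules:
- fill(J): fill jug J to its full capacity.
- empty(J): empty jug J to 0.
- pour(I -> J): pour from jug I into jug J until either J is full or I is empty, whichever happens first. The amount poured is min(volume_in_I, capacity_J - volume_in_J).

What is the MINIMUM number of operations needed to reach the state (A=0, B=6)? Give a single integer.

Answer: 5

Derivation:
BFS from (A=3, B=0). One shortest path:
  1. fill(B) -> (A=3 B=11)
  2. pour(B -> A) -> (A=4 B=10)
  3. empty(A) -> (A=0 B=10)
  4. pour(B -> A) -> (A=4 B=6)
  5. empty(A) -> (A=0 B=6)
Reached target in 5 moves.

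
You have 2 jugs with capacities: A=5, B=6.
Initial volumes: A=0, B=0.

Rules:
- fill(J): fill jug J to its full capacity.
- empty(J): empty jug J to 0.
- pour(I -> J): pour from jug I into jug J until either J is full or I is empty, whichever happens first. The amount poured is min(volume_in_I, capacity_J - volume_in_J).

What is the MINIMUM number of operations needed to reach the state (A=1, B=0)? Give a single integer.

BFS from (A=0, B=0). One shortest path:
  1. fill(B) -> (A=0 B=6)
  2. pour(B -> A) -> (A=5 B=1)
  3. empty(A) -> (A=0 B=1)
  4. pour(B -> A) -> (A=1 B=0)
Reached target in 4 moves.

Answer: 4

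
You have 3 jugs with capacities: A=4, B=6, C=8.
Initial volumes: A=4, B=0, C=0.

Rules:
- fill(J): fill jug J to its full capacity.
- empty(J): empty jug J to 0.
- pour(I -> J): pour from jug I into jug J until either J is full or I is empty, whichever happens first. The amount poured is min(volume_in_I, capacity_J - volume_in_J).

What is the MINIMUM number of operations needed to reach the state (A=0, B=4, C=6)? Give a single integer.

BFS from (A=4, B=0, C=0). One shortest path:
  1. fill(B) -> (A=4 B=6 C=0)
  2. pour(B -> C) -> (A=4 B=0 C=6)
  3. pour(A -> B) -> (A=0 B=4 C=6)
Reached target in 3 moves.

Answer: 3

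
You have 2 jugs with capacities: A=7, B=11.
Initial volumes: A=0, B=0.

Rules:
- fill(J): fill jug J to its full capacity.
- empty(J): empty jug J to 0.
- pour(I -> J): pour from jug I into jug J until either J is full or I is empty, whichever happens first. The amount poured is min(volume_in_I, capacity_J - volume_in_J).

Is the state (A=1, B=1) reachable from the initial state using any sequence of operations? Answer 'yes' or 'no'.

Answer: no

Derivation:
BFS explored all 36 reachable states.
Reachable set includes: (0,0), (0,1), (0,2), (0,3), (0,4), (0,5), (0,6), (0,7), (0,8), (0,9), (0,10), (0,11) ...
Target (A=1, B=1) not in reachable set → no.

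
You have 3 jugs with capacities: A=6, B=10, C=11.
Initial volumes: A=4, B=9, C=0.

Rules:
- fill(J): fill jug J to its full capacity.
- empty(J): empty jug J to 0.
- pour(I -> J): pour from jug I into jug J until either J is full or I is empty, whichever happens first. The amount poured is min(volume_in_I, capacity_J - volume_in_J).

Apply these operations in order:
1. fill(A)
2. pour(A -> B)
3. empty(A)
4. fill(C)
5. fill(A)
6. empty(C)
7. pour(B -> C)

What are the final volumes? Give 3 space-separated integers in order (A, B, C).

Step 1: fill(A) -> (A=6 B=9 C=0)
Step 2: pour(A -> B) -> (A=5 B=10 C=0)
Step 3: empty(A) -> (A=0 B=10 C=0)
Step 4: fill(C) -> (A=0 B=10 C=11)
Step 5: fill(A) -> (A=6 B=10 C=11)
Step 6: empty(C) -> (A=6 B=10 C=0)
Step 7: pour(B -> C) -> (A=6 B=0 C=10)

Answer: 6 0 10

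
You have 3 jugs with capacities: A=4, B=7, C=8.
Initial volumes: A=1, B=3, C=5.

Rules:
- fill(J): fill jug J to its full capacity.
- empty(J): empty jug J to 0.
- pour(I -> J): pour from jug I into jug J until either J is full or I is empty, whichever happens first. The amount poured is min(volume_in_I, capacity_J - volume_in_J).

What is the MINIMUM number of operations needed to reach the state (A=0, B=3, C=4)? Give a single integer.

BFS from (A=1, B=3, C=5). One shortest path:
  1. fill(A) -> (A=4 B=3 C=5)
  2. empty(C) -> (A=4 B=3 C=0)
  3. pour(A -> C) -> (A=0 B=3 C=4)
Reached target in 3 moves.

Answer: 3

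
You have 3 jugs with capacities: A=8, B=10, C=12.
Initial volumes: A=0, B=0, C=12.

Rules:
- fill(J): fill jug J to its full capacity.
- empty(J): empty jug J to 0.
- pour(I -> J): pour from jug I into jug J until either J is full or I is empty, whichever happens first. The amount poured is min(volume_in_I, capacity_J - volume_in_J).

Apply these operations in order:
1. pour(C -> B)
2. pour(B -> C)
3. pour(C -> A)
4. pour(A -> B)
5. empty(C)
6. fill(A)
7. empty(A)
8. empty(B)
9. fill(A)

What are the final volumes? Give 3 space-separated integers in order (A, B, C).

Answer: 8 0 0

Derivation:
Step 1: pour(C -> B) -> (A=0 B=10 C=2)
Step 2: pour(B -> C) -> (A=0 B=0 C=12)
Step 3: pour(C -> A) -> (A=8 B=0 C=4)
Step 4: pour(A -> B) -> (A=0 B=8 C=4)
Step 5: empty(C) -> (A=0 B=8 C=0)
Step 6: fill(A) -> (A=8 B=8 C=0)
Step 7: empty(A) -> (A=0 B=8 C=0)
Step 8: empty(B) -> (A=0 B=0 C=0)
Step 9: fill(A) -> (A=8 B=0 C=0)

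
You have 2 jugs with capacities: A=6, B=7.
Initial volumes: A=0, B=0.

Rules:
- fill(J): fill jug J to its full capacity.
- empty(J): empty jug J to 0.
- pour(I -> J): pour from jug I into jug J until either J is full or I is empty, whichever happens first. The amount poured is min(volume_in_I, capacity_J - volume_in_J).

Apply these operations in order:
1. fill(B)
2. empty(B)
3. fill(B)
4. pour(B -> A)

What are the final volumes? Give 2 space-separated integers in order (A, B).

Answer: 6 1

Derivation:
Step 1: fill(B) -> (A=0 B=7)
Step 2: empty(B) -> (A=0 B=0)
Step 3: fill(B) -> (A=0 B=7)
Step 4: pour(B -> A) -> (A=6 B=1)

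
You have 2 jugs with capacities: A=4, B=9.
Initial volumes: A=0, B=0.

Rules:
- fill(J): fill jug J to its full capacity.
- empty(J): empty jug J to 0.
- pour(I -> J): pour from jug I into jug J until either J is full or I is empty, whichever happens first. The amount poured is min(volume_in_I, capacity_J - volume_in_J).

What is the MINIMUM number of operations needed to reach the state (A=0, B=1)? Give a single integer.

BFS from (A=0, B=0). One shortest path:
  1. fill(B) -> (A=0 B=9)
  2. pour(B -> A) -> (A=4 B=5)
  3. empty(A) -> (A=0 B=5)
  4. pour(B -> A) -> (A=4 B=1)
  5. empty(A) -> (A=0 B=1)
Reached target in 5 moves.

Answer: 5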